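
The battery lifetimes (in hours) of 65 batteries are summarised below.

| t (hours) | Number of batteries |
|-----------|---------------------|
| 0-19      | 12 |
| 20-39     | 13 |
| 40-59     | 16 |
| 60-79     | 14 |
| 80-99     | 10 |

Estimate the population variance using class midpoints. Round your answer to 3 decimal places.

706.840

Midpoints: 9.5, 29.5, 49.5, 69.5, 89.5
n = 65, Σfm = 3157.5, mean = 48.5769
Σfm² = 199326.25
Σf(m − x̄)² = Σfm² − (Σfm)²/n = 199326.25 − 3157.5²/65 = 45944.6154
Population variance = 45944.6154 / 65 = 706.8402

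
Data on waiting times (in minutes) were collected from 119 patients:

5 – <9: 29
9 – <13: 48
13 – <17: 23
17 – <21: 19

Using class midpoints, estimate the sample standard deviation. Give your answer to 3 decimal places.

Midpoints: 7, 11, 15, 19
n = 119, Σfm = 1437, mean = 12.0756
Σfm² = 19263
Σf(m − x̄)² = Σfm² − (Σfm)²/n = 19263 − 1437²/119 = 1910.3193
Sample variance = 1910.3193 / 118 = 16.1891
Standard deviation = √16.1891 = 4.0236

4.024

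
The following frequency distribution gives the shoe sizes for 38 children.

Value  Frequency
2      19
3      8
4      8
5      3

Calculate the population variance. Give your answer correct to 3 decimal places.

Values: 2, 3, 4, 5
n = 38, Σfx = 109, mean = 2.8684
Σfx² = 351
Σf(x − x̄)² = Σfx² − (Σfx)²/n = 351 − 109²/38 = 38.3421
Population variance = 38.3421 / 38 = 1.0090

1.009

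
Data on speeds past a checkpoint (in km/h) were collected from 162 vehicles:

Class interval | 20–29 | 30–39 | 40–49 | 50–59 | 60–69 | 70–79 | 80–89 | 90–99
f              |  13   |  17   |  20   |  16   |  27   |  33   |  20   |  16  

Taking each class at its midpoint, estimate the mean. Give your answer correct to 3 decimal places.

62.154

Midpoints: 24.5, 34.5, 44.5, 54.5, 64.5, 74.5, 84.5, 94.5
Σfm = 13×24.5 + 17×34.5 + 20×44.5 + 16×54.5 + 27×64.5 + 33×74.5 + 20×84.5 + 16×94.5 = 10069
n = Σf = 162
Mean = 10069 / 162 = 62.1543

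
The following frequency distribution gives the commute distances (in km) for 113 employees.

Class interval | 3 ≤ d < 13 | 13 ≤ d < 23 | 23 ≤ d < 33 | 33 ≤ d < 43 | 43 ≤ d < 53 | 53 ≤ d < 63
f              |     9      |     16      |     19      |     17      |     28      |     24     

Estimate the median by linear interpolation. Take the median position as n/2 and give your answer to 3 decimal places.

Cumulative frequencies: 9, 25, 44, 61, 89, 113
n = 113; position = n/2 = 56.5.
This falls in the class 33 ≤ d < 43: L = 33, F = 44, f = 17, h = 10.
Median ≈ 33 + ((56.5 − 44) / 17) × 10 = 40.3529

40.353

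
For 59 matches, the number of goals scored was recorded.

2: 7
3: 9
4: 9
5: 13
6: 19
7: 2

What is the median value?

Cumulative frequencies: 7, 16, 25, 38, 57, 59
n = 59, so the median is the value in position (n+1)/2 = 30.
Position 30 falls at value 5.

5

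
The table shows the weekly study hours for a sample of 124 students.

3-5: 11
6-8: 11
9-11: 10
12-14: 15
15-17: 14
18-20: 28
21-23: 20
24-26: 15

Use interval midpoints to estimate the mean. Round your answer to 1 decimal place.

Midpoints: 4, 7, 10, 13, 16, 19, 22, 25
Σfm = 11×4 + 11×7 + 10×10 + 15×13 + 14×16 + 28×19 + 20×22 + 15×25 = 1987
n = Σf = 124
Mean = 1987 / 124 = 16.0242

16.0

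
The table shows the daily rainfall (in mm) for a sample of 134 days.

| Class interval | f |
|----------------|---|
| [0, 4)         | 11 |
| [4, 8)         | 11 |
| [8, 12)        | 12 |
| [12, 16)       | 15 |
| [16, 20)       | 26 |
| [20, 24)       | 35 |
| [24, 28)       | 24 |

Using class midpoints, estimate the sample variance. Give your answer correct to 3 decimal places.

Midpoints: 2, 6, 10, 14, 18, 22, 26
n = 134, Σfm = 2280, mean = 17.0149
Σfm² = 46168
Σf(m − x̄)² = Σfm² − (Σfm)²/n = 46168 − 2280²/134 = 7373.9701
Sample variance = 7373.9701 / 133 = 55.4434

55.443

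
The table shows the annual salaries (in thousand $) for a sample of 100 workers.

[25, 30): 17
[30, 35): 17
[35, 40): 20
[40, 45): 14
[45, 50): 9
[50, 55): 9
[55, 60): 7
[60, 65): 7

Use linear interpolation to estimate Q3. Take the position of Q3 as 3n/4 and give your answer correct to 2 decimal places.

Cumulative frequencies: 17, 34, 54, 68, 77, 86, 93, 100
n = 100; position = 3n/4 = 75.
This falls in the class [45, 50): L = 45, F = 68, f = 9, h = 5.
Upper quartile ≈ 45 + ((75 − 68) / 9) × 5 = 48.8889

48.89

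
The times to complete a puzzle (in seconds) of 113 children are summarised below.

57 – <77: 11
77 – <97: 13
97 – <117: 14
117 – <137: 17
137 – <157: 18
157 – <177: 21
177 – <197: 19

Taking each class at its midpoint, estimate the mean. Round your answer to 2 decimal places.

134.79

Midpoints: 67, 87, 107, 127, 147, 167, 187
Σfm = 11×67 + 13×87 + 14×107 + 17×127 + 18×147 + 21×167 + 19×187 = 15231
n = Σf = 113
Mean = 15231 / 113 = 134.7876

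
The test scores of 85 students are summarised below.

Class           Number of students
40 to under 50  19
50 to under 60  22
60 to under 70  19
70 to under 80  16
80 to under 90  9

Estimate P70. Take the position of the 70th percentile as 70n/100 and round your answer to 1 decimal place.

Cumulative frequencies: 19, 41, 60, 76, 85
n = 85; position = 70n/100 = 59.5.
This falls in the class 60 to under 70: L = 60, F = 41, f = 19, h = 10.
70th percentile ≈ 60 + ((59.5 − 41) / 19) × 10 = 69.7368

69.7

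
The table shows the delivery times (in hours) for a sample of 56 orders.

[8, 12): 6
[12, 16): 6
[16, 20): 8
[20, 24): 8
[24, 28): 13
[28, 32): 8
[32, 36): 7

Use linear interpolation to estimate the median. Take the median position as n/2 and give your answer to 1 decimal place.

24.0

Cumulative frequencies: 6, 12, 20, 28, 41, 49, 56
n = 56; position = n/2 = 28.
This falls in the class [20, 24): L = 20, F = 20, f = 8, h = 4.
Median ≈ 20 + ((28 − 20) / 8) × 4 = 24.0000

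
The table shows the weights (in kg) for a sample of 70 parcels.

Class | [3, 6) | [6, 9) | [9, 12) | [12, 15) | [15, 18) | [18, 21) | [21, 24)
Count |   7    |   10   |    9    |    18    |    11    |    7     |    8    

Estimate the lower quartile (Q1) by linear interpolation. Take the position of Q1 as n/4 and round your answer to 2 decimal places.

Cumulative frequencies: 7, 17, 26, 44, 55, 62, 70
n = 70; position = n/4 = 17.5.
This falls in the class [9, 12): L = 9, F = 17, f = 9, h = 3.
Lower quartile ≈ 9 + ((17.5 − 17) / 9) × 3 = 9.1667

9.17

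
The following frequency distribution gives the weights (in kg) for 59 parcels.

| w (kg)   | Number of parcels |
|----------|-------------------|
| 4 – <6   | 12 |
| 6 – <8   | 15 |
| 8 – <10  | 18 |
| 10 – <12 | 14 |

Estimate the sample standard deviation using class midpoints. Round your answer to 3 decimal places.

2.140

Midpoints: 5, 7, 9, 11
n = 59, Σfm = 481, mean = 8.1525
Σfm² = 4187
Σf(m − x̄)² = Σfm² − (Σfm)²/n = 4187 − 481²/59 = 265.6271
Sample variance = 265.6271 / 58 = 4.5798
Standard deviation = √4.5798 = 2.1400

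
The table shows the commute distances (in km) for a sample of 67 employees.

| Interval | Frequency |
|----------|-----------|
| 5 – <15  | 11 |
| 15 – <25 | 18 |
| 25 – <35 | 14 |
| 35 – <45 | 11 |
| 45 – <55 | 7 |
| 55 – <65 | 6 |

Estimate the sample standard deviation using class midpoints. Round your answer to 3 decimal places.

Midpoints: 10, 20, 30, 40, 50, 60
n = 67, Σfm = 2040, mean = 30.4478
Σfm² = 77600
Σf(m − x̄)² = Σfm² − (Σfm)²/n = 77600 − 2040²/67 = 15486.5672
Sample variance = 15486.5672 / 66 = 234.6450
Standard deviation = √234.6450 = 15.3181

15.318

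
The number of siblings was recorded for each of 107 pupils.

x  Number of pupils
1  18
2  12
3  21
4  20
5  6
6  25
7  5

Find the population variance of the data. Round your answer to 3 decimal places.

Values: 1, 2, 3, 4, 5, 6, 7
n = 107, Σfx = 400, mean = 3.7383
Σfx² = 1870
Σf(x − x̄)² = Σfx² − (Σfx)²/n = 1870 − 400²/107 = 374.6729
Population variance = 374.6729 / 107 = 3.5016

3.502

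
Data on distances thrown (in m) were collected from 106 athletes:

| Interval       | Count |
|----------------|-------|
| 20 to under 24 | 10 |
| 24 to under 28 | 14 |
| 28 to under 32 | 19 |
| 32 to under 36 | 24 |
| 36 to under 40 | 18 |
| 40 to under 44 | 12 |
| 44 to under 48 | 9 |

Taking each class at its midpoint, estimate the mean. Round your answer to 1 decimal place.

Midpoints: 22, 26, 30, 34, 38, 42, 46
Σfm = 10×22 + 14×26 + 19×30 + 24×34 + 18×38 + 12×42 + 9×46 = 3572
n = Σf = 106
Mean = 3572 / 106 = 33.6981

33.7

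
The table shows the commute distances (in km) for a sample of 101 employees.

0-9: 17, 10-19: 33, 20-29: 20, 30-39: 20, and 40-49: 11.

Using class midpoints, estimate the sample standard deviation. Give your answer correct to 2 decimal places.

Midpoints: 4.5, 14.5, 24.5, 34.5, 44.5
n = 101, Σfm = 2224.5, mean = 22.0248
Σfm² = 64875.25
Σf(m − x̄)² = Σfm² − (Σfm)²/n = 64875.25 − 2224.5²/101 = 15881.1881
Sample variance = 15881.1881 / 100 = 158.8119
Standard deviation = √158.8119 = 12.6021

12.60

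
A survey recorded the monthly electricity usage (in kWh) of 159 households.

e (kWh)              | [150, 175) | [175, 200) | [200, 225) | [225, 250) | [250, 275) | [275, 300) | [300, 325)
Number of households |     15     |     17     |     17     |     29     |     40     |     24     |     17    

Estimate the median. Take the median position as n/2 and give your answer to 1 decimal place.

Cumulative frequencies: 15, 32, 49, 78, 118, 142, 159
n = 159; position = n/2 = 79.5.
This falls in the class [250, 275): L = 250, F = 78, f = 40, h = 25.
Median ≈ 250 + ((79.5 − 78) / 40) × 25 = 250.9375

250.9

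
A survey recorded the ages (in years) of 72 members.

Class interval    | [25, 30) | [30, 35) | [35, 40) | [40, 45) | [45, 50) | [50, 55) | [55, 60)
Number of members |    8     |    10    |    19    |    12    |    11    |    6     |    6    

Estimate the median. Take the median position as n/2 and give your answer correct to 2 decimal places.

Cumulative frequencies: 8, 18, 37, 49, 60, 66, 72
n = 72; position = n/2 = 36.
This falls in the class [35, 40): L = 35, F = 18, f = 19, h = 5.
Median ≈ 35 + ((36 − 18) / 19) × 5 = 39.7368

39.74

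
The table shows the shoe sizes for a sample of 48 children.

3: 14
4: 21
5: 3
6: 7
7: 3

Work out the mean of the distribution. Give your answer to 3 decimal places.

4.250

Values: 3, 4, 5, 6, 7
Σfx = 14×3 + 21×4 + 3×5 + 7×6 + 3×7 = 204
n = Σf = 48
Mean = 204 / 48 = 4.2500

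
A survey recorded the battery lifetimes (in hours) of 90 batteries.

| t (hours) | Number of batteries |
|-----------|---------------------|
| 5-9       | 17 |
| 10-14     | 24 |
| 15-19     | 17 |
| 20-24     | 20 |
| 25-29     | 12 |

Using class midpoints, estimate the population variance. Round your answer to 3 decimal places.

Midpoints: 7, 12, 17, 22, 27
n = 90, Σfm = 1460, mean = 16.2222
Σfm² = 27630
Σf(m − x̄)² = Σfm² − (Σfm)²/n = 27630 − 1460²/90 = 3945.5556
Population variance = 3945.5556 / 90 = 43.8395

43.840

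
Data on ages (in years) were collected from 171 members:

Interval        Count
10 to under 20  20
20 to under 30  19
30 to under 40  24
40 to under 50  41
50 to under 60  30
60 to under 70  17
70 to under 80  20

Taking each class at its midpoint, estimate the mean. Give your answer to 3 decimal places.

Midpoints: 15, 25, 35, 45, 55, 65, 75
Σfm = 20×15 + 19×25 + 24×35 + 41×45 + 30×55 + 17×65 + 20×75 = 7715
n = Σf = 171
Mean = 7715 / 171 = 45.1170

45.117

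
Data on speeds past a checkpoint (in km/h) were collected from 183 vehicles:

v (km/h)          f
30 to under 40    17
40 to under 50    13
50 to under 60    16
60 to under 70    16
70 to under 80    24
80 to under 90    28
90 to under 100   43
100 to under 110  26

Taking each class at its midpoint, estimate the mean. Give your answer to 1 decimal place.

Midpoints: 35, 45, 55, 65, 75, 85, 95, 105
Σfm = 17×35 + 13×45 + 16×55 + 16×65 + 24×75 + 28×85 + 43×95 + 26×105 = 14095
n = Σf = 183
Mean = 14095 / 183 = 77.0219

77.0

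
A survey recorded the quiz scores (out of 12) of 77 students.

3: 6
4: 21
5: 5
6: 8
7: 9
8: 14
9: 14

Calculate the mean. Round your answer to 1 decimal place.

Values: 3, 4, 5, 6, 7, 8, 9
Σfx = 6×3 + 21×4 + 5×5 + 8×6 + 9×7 + 14×8 + 14×9 = 476
n = Σf = 77
Mean = 476 / 77 = 6.1818

6.2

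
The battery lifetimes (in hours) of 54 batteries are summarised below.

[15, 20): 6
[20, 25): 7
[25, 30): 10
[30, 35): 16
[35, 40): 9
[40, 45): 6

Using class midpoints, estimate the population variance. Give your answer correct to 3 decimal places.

Midpoints: 17.5, 22.5, 27.5, 32.5, 37.5, 42.5
n = 54, Σfm = 1650, mean = 30.5556
Σfm² = 53337.5
Σf(m − x̄)² = Σfm² − (Σfm)²/n = 53337.5 − 1650²/54 = 2920.8333
Population variance = 2920.8333 / 54 = 54.0895

54.090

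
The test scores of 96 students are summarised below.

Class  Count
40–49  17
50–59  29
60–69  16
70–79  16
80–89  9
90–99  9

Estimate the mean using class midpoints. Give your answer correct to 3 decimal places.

Midpoints: 44.5, 54.5, 64.5, 74.5, 84.5, 94.5
Σfm = 17×44.5 + 29×54.5 + 16×64.5 + 16×74.5 + 9×84.5 + 9×94.5 = 6172
n = Σf = 96
Mean = 6172 / 96 = 64.2917

64.292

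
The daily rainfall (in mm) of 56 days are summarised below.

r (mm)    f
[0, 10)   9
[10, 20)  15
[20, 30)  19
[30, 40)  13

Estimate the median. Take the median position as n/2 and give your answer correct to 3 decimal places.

22.105

Cumulative frequencies: 9, 24, 43, 56
n = 56; position = n/2 = 28.
This falls in the class [20, 30): L = 20, F = 24, f = 19, h = 10.
Median ≈ 20 + ((28 − 24) / 19) × 10 = 22.1053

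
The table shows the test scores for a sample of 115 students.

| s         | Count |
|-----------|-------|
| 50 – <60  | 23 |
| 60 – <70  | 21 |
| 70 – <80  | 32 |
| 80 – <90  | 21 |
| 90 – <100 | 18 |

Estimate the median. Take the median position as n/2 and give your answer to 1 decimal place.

74.2

Cumulative frequencies: 23, 44, 76, 97, 115
n = 115; position = n/2 = 57.5.
This falls in the class 70 – <80: L = 70, F = 44, f = 32, h = 10.
Median ≈ 70 + ((57.5 − 44) / 32) × 10 = 74.2188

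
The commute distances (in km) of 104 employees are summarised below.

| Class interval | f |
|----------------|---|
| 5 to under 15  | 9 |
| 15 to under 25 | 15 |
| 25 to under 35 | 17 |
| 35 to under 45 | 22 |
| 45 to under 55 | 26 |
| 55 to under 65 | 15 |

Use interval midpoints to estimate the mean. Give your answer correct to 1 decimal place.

38.3

Midpoints: 10, 20, 30, 40, 50, 60
Σfm = 9×10 + 15×20 + 17×30 + 22×40 + 26×50 + 15×60 = 3980
n = Σf = 104
Mean = 3980 / 104 = 38.2692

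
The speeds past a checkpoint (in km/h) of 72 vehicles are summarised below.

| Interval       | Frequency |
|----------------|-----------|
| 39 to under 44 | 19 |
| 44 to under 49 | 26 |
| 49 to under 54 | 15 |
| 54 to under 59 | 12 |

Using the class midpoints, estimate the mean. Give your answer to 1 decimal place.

Midpoints: 41.5, 46.5, 51.5, 56.5
Σfm = 19×41.5 + 26×46.5 + 15×51.5 + 12×56.5 = 3448
n = Σf = 72
Mean = 3448 / 72 = 47.8889

47.9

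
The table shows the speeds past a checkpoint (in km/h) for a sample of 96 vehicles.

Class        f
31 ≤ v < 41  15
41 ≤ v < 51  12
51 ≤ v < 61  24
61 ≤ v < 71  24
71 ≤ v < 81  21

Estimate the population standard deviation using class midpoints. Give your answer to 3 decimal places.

13.463

Midpoints: 36, 46, 56, 66, 76
n = 96, Σfm = 5616, mean = 58.5000
Σfm² = 345936
Σf(m − x̄)² = Σfm² − (Σfm)²/n = 345936 − 5616²/96 = 17400.0000
Population variance = 17400.0000 / 96 = 181.2500
Standard deviation = √181.2500 = 13.4629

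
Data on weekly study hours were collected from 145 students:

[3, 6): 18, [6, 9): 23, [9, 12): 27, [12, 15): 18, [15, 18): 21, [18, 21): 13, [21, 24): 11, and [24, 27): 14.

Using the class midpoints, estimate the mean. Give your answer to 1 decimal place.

13.7

Midpoints: 4.5, 7.5, 10.5, 13.5, 16.5, 19.5, 22.5, 25.5
Σfm = 18×4.5 + 23×7.5 + 27×10.5 + 18×13.5 + 21×16.5 + 13×19.5 + 11×22.5 + 14×25.5 = 1984.5
n = Σf = 145
Mean = 1984.5 / 145 = 13.6862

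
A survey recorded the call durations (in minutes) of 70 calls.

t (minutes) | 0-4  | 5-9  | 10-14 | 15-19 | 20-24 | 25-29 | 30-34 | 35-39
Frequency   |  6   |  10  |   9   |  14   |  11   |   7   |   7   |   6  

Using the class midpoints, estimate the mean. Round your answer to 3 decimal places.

Midpoints: 2, 7, 12, 17, 22, 27, 32, 37
Σfm = 6×2 + 10×7 + 9×12 + 14×17 + 11×22 + 7×27 + 7×32 + 6×37 = 1305
n = Σf = 70
Mean = 1305 / 70 = 18.6429

18.643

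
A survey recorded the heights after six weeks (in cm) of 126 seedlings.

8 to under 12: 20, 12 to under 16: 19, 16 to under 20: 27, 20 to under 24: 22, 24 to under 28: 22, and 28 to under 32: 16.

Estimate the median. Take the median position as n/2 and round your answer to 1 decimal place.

19.6

Cumulative frequencies: 20, 39, 66, 88, 110, 126
n = 126; position = n/2 = 63.
This falls in the class 16 to under 20: L = 16, F = 39, f = 27, h = 4.
Median ≈ 16 + ((63 − 39) / 27) × 4 = 19.5556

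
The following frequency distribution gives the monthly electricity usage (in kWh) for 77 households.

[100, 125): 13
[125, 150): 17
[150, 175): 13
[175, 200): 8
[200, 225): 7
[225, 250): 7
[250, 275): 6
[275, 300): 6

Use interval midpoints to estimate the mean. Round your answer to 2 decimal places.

Midpoints: 112.5, 137.5, 162.5, 187.5, 212.5, 237.5, 262.5, 287.5
Σfm = 13×112.5 + 17×137.5 + 13×162.5 + 8×187.5 + 7×212.5 + 7×237.5 + 6×262.5 + 6×287.5 = 13862.5
n = Σf = 77
Mean = 13862.5 / 77 = 180.0325

180.03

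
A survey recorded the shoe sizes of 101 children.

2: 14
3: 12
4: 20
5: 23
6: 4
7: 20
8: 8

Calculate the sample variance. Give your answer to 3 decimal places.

Values: 2, 3, 4, 5, 6, 7, 8
n = 101, Σfx = 487, mean = 4.8218
Σfx² = 2695
Σf(x − x̄)² = Σfx² − (Σfx)²/n = 2695 − 487²/101 = 346.7921
Sample variance = 346.7921 / 100 = 3.4679

3.468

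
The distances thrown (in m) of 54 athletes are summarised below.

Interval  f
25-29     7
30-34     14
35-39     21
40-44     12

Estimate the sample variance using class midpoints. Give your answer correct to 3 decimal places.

Midpoints: 27, 32, 37, 42
n = 54, Σfm = 1918, mean = 35.5185
Σfm² = 69356
Σf(m − x̄)² = Σfm² − (Σfm)²/n = 69356 − 1918²/54 = 1231.4815
Sample variance = 1231.4815 / 53 = 23.2355

23.235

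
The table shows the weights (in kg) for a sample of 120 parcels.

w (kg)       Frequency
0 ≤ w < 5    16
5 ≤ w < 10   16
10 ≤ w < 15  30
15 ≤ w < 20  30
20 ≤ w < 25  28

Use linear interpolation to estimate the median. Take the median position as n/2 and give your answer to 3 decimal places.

14.667

Cumulative frequencies: 16, 32, 62, 92, 120
n = 120; position = n/2 = 60.
This falls in the class 10 ≤ w < 15: L = 10, F = 32, f = 30, h = 5.
Median ≈ 10 + ((60 − 32) / 30) × 5 = 14.6667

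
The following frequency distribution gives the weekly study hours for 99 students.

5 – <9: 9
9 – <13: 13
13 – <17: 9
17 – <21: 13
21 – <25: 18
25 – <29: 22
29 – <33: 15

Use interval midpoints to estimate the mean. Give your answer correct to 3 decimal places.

Midpoints: 7, 11, 15, 19, 23, 27, 31
Σfm = 9×7 + 13×11 + 9×15 + 13×19 + 18×23 + 22×27 + 15×31 = 2061
n = Σf = 99
Mean = 2061 / 99 = 20.8182

20.818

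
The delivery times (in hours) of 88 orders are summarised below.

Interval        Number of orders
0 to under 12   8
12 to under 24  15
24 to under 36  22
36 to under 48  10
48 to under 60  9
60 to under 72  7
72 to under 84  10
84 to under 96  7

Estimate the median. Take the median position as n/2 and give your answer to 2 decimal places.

Cumulative frequencies: 8, 23, 45, 55, 64, 71, 81, 88
n = 88; position = n/2 = 44.
This falls in the class 24 to under 36: L = 24, F = 23, f = 22, h = 12.
Median ≈ 24 + ((44 − 23) / 22) × 12 = 35.4545

35.45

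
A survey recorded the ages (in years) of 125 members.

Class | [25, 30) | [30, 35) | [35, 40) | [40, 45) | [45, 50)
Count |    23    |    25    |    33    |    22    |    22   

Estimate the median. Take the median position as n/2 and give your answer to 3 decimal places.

Cumulative frequencies: 23, 48, 81, 103, 125
n = 125; position = n/2 = 62.5.
This falls in the class [35, 40): L = 35, F = 48, f = 33, h = 5.
Median ≈ 35 + ((62.5 − 48) / 33) × 5 = 37.1970

37.197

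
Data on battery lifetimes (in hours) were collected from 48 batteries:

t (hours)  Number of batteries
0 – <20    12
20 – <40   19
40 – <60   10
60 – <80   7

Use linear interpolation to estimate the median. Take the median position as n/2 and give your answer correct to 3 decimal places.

32.632

Cumulative frequencies: 12, 31, 41, 48
n = 48; position = n/2 = 24.
This falls in the class 20 – <40: L = 20, F = 12, f = 19, h = 20.
Median ≈ 20 + ((24 − 12) / 19) × 20 = 32.6316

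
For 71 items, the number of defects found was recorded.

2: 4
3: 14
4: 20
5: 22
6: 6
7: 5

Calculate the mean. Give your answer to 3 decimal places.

4.380

Values: 2, 3, 4, 5, 6, 7
Σfx = 4×2 + 14×3 + 20×4 + 22×5 + 6×6 + 5×7 = 311
n = Σf = 71
Mean = 311 / 71 = 4.3803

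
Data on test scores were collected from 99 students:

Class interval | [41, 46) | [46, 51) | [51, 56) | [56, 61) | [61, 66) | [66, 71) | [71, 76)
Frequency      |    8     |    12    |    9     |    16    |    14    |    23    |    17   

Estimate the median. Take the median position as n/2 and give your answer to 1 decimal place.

62.6

Cumulative frequencies: 8, 20, 29, 45, 59, 82, 99
n = 99; position = n/2 = 49.5.
This falls in the class [61, 66): L = 61, F = 45, f = 14, h = 5.
Median ≈ 61 + ((49.5 − 45) / 14) × 5 = 62.6071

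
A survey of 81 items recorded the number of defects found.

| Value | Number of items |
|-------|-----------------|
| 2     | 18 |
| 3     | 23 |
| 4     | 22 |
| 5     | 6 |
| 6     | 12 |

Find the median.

3

Cumulative frequencies: 18, 41, 63, 69, 81
n = 81, so the median is the value in position (n+1)/2 = 41.
Position 41 falls at value 3.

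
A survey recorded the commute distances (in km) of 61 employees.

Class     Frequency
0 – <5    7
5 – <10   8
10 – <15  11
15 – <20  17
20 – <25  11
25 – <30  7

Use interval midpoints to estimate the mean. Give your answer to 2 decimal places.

15.61

Midpoints: 2.5, 7.5, 12.5, 17.5, 22.5, 27.5
Σfm = 7×2.5 + 8×7.5 + 11×12.5 + 17×17.5 + 11×22.5 + 7×27.5 = 952.5
n = Σf = 61
Mean = 952.5 / 61 = 15.6148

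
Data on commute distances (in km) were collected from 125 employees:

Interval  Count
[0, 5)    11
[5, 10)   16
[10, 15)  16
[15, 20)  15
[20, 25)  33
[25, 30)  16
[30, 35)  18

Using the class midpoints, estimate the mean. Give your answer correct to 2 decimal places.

Midpoints: 2.5, 7.5, 12.5, 17.5, 22.5, 27.5, 32.5
Σfm = 11×2.5 + 16×7.5 + 16×12.5 + 15×17.5 + 33×22.5 + 16×27.5 + 18×32.5 = 2377.5
n = Σf = 125
Mean = 2377.5 / 125 = 19.0200

19.02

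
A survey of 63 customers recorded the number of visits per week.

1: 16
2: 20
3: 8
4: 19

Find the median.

2

Cumulative frequencies: 16, 36, 44, 63
n = 63, so the median is the value in position (n+1)/2 = 32.
Position 32 falls at value 2.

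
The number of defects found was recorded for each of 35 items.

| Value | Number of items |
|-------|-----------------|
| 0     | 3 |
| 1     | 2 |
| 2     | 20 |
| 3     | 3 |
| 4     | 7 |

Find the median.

Cumulative frequencies: 3, 5, 25, 28, 35
n = 35, so the median is the value in position (n+1)/2 = 18.
Position 18 falls at value 2.

2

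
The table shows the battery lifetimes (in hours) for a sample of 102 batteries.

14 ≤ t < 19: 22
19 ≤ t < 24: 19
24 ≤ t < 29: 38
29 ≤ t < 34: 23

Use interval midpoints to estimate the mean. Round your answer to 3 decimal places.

24.539

Midpoints: 16.5, 21.5, 26.5, 31.5
Σfm = 22×16.5 + 19×21.5 + 38×26.5 + 23×31.5 = 2503
n = Σf = 102
Mean = 2503 / 102 = 24.5392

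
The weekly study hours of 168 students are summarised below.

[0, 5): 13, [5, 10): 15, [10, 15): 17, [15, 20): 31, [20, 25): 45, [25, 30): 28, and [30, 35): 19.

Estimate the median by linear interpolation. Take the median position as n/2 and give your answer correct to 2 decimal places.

Cumulative frequencies: 13, 28, 45, 76, 121, 149, 168
n = 168; position = n/2 = 84.
This falls in the class [20, 25): L = 20, F = 76, f = 45, h = 5.
Median ≈ 20 + ((84 − 76) / 45) × 5 = 20.8889

20.89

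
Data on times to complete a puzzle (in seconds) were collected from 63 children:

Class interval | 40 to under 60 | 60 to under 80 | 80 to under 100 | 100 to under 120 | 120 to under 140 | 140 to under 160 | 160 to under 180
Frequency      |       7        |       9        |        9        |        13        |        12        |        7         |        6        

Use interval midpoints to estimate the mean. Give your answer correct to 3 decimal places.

Midpoints: 50, 70, 90, 110, 130, 150, 170
Σfm = 7×50 + 9×70 + 9×90 + 13×110 + 12×130 + 7×150 + 6×170 = 6850
n = Σf = 63
Mean = 6850 / 63 = 108.7302

108.730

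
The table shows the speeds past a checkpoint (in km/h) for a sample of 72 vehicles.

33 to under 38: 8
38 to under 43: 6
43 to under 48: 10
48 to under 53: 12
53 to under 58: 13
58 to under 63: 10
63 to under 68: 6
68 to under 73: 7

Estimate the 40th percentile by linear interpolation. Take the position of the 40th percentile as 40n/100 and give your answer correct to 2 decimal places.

Cumulative frequencies: 8, 14, 24, 36, 49, 59, 65, 72
n = 72; position = 40n/100 = 28.8.
This falls in the class 48 to under 53: L = 48, F = 24, f = 12, h = 5.
40th percentile ≈ 48 + ((28.8 − 24) / 12) × 5 = 50.0000

50.00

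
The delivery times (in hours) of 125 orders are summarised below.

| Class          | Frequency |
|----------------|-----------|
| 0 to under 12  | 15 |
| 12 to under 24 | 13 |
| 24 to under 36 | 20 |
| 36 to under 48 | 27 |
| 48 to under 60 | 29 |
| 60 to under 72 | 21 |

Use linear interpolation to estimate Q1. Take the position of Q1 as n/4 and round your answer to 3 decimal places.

25.950

Cumulative frequencies: 15, 28, 48, 75, 104, 125
n = 125; position = n/4 = 31.25.
This falls in the class 24 to under 36: L = 24, F = 28, f = 20, h = 12.
Lower quartile ≈ 24 + ((31.25 − 28) / 20) × 12 = 25.9500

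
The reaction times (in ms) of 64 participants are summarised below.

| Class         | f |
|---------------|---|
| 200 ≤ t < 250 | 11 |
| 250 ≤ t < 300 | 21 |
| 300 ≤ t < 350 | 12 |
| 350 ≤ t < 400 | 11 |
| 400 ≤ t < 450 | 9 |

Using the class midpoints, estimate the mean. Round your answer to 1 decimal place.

Midpoints: 225, 275, 325, 375, 425
Σfm = 11×225 + 21×275 + 12×325 + 11×375 + 9×425 = 20100
n = Σf = 64
Mean = 20100 / 64 = 314.0625

314.1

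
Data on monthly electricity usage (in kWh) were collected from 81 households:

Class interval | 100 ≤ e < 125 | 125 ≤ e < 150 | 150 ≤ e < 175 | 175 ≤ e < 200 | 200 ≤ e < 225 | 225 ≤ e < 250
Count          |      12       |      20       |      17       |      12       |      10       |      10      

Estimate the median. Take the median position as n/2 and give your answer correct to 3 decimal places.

Cumulative frequencies: 12, 32, 49, 61, 71, 81
n = 81; position = n/2 = 40.5.
This falls in the class 150 ≤ e < 175: L = 150, F = 32, f = 17, h = 25.
Median ≈ 150 + ((40.5 − 32) / 17) × 25 = 162.5000

162.500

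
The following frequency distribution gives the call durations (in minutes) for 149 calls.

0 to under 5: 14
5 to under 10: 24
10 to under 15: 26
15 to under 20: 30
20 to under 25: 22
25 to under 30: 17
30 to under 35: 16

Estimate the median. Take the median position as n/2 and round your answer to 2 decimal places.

16.75

Cumulative frequencies: 14, 38, 64, 94, 116, 133, 149
n = 149; position = n/2 = 74.5.
This falls in the class 15 to under 20: L = 15, F = 64, f = 30, h = 5.
Median ≈ 15 + ((74.5 − 64) / 30) × 5 = 16.7500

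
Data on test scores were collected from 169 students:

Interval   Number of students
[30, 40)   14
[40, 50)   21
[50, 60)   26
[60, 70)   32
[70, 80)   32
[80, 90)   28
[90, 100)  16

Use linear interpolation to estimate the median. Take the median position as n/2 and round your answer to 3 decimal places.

Cumulative frequencies: 14, 35, 61, 93, 125, 153, 169
n = 169; position = n/2 = 84.5.
This falls in the class [60, 70): L = 60, F = 61, f = 32, h = 10.
Median ≈ 60 + ((84.5 − 61) / 32) × 10 = 67.3438

67.344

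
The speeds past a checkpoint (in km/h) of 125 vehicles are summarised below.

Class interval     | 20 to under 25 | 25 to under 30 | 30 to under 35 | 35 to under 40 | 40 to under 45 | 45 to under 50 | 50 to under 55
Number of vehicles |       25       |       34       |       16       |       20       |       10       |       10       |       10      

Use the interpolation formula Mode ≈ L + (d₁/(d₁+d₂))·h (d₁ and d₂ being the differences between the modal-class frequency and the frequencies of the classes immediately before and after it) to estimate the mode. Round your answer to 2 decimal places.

Modal class: 25 to under 30 (highest frequency 34).
d₁ = 34 − 25 = 9, d₂ = 34 − 16 = 18
Mode ≈ 25 + (9/(9+18)) × 5 = 25 + 1.6667 = 26.6667

26.67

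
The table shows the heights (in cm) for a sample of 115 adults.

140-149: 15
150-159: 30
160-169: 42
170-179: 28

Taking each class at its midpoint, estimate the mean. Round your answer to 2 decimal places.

161.72

Midpoints: 144.5, 154.5, 164.5, 174.5
Σfm = 15×144.5 + 30×154.5 + 42×164.5 + 28×174.5 = 18597.5
n = Σf = 115
Mean = 18597.5 / 115 = 161.7174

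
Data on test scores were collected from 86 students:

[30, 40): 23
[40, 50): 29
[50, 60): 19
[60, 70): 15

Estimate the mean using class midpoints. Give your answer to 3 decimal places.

48.023

Midpoints: 35, 45, 55, 65
Σfm = 23×35 + 29×45 + 19×55 + 15×65 = 4130
n = Σf = 86
Mean = 4130 / 86 = 48.0233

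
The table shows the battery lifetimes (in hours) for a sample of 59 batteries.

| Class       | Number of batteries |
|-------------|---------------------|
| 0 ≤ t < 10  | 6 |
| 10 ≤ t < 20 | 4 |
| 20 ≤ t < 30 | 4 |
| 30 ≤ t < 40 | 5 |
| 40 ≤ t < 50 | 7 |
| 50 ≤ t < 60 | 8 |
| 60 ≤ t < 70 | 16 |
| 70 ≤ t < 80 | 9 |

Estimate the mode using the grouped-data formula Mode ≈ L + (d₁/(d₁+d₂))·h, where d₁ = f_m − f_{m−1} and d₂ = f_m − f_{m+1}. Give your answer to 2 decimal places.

Modal class: 60 ≤ t < 70 (highest frequency 16).
d₁ = 16 − 8 = 8, d₂ = 16 − 9 = 7
Mode ≈ 60 + (8/(8+7)) × 10 = 60 + 5.3333 = 65.3333

65.33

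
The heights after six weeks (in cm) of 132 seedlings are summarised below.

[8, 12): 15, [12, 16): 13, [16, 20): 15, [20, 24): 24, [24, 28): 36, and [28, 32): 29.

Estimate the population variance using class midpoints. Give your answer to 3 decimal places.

Midpoints: 10, 14, 18, 22, 26, 30
n = 132, Σfm = 2936, mean = 22.2424
Σfm² = 70960
Σf(m − x̄)² = Σfm² − (Σfm)²/n = 70960 − 2936²/132 = 5656.2424
Population variance = 5656.2424 / 132 = 42.8503

42.850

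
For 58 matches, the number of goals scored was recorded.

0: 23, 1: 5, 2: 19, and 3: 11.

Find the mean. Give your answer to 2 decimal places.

1.31

Values: 0, 1, 2, 3
Σfx = 23×0 + 5×1 + 19×2 + 11×3 = 76
n = Σf = 58
Mean = 76 / 58 = 1.3103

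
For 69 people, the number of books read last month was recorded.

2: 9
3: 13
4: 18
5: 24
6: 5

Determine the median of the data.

Cumulative frequencies: 9, 22, 40, 64, 69
n = 69, so the median is the value in position (n+1)/2 = 35.
Position 35 falls at value 4.

4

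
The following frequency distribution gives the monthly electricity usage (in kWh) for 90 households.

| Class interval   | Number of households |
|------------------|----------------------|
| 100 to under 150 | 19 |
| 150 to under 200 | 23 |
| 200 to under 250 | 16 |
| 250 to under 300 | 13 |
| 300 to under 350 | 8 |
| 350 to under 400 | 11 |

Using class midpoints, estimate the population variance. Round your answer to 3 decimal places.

6749.691

Midpoints: 125, 175, 225, 275, 325, 375
n = 90, Σfm = 20300, mean = 225.5556
Σfm² = 5186250
Σf(m − x̄)² = Σfm² − (Σfm)²/n = 5186250 − 20300²/90 = 607472.2222
Population variance = 607472.2222 / 90 = 6749.6914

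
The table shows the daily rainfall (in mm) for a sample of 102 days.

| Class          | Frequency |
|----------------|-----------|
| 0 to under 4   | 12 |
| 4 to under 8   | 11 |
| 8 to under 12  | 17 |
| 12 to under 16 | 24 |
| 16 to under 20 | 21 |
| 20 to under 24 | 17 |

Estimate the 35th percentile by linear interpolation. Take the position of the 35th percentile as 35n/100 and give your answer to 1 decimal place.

11.0

Cumulative frequencies: 12, 23, 40, 64, 85, 102
n = 102; position = 35n/100 = 35.7.
This falls in the class 8 to under 12: L = 8, F = 23, f = 17, h = 4.
35th percentile ≈ 8 + ((35.7 − 23) / 17) × 4 = 10.9882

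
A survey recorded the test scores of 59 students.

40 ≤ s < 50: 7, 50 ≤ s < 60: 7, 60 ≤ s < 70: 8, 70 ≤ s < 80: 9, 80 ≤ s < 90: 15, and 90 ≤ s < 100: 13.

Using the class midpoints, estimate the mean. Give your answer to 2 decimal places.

74.66

Midpoints: 45, 55, 65, 75, 85, 95
Σfm = 7×45 + 7×55 + 8×65 + 9×75 + 15×85 + 13×95 = 4405
n = Σf = 59
Mean = 4405 / 59 = 74.6610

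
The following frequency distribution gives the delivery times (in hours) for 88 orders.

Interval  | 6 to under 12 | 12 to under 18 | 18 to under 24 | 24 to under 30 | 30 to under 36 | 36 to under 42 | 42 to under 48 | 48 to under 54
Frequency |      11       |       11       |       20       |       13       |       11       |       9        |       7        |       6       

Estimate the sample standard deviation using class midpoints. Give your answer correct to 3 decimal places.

12.357

Midpoints: 9, 15, 21, 27, 33, 39, 45, 51
n = 88, Σfm = 2370, mean = 26.9318
Σfm² = 77112
Σf(m − x̄)² = Σfm² − (Σfm)²/n = 77112 − 2370²/88 = 13283.5909
Sample variance = 13283.5909 / 87 = 152.6850
Standard deviation = √152.6850 = 12.3566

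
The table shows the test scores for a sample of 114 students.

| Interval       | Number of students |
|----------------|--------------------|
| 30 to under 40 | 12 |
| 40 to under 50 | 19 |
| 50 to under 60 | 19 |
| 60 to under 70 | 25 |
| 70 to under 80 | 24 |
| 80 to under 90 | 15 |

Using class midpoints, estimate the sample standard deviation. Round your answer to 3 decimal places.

15.562

Midpoints: 35, 45, 55, 65, 75, 85
n = 114, Σfm = 7020, mean = 61.5789
Σfm² = 459650
Σf(m − x̄)² = Σfm² − (Σfm)²/n = 459650 − 7020²/114 = 27365.7895
Sample variance = 27365.7895 / 113 = 242.1751
Standard deviation = √242.1751 = 15.5620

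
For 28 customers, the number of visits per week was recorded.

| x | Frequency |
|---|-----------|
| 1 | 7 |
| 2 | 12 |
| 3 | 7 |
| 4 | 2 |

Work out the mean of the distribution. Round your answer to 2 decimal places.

2.14

Values: 1, 2, 3, 4
Σfx = 7×1 + 12×2 + 7×3 + 2×4 = 60
n = Σf = 28
Mean = 60 / 28 = 2.1429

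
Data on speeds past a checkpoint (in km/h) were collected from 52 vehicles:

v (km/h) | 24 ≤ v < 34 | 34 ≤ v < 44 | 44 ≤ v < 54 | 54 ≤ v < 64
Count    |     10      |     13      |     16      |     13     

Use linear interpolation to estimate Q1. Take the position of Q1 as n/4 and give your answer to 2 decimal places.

36.31

Cumulative frequencies: 10, 23, 39, 52
n = 52; position = n/4 = 13.
This falls in the class 34 ≤ v < 44: L = 34, F = 10, f = 13, h = 10.
Lower quartile ≈ 34 + ((13 − 10) / 13) × 10 = 36.3077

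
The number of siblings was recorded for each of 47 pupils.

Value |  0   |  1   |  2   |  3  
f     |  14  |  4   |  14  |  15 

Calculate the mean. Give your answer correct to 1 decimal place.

1.6

Values: 0, 1, 2, 3
Σfx = 14×0 + 4×1 + 14×2 + 15×3 = 77
n = Σf = 47
Mean = 77 / 47 = 1.6383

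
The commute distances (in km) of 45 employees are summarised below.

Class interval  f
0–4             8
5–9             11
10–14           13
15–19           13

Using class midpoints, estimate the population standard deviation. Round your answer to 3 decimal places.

5.356

Midpoints: 2, 7, 12, 17
n = 45, Σfm = 470, mean = 10.4444
Σfm² = 6200
Σf(m − x̄)² = Σfm² − (Σfm)²/n = 6200 − 470²/45 = 1291.1111
Population variance = 1291.1111 / 45 = 28.6914
Standard deviation = √28.6914 = 5.3564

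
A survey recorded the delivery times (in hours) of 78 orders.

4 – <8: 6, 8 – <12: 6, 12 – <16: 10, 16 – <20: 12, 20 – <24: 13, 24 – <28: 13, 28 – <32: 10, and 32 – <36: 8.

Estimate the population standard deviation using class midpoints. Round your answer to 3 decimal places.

Midpoints: 6, 10, 14, 18, 22, 26, 30, 34
n = 78, Σfm = 1648, mean = 21.1282
Σfm² = 39992
Σf(m − x̄)² = Σfm² − (Σfm)²/n = 39992 − 1648²/78 = 5172.7179
Population variance = 5172.7179 / 78 = 66.3169
Standard deviation = √66.3169 = 8.1435

8.144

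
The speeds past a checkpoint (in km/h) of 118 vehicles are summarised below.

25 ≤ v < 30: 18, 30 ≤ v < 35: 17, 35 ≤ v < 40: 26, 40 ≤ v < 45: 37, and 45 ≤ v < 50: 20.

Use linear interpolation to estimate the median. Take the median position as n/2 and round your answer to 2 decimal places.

39.62

Cumulative frequencies: 18, 35, 61, 98, 118
n = 118; position = n/2 = 59.
This falls in the class 35 ≤ v < 40: L = 35, F = 35, f = 26, h = 5.
Median ≈ 35 + ((59 − 35) / 26) × 5 = 39.6154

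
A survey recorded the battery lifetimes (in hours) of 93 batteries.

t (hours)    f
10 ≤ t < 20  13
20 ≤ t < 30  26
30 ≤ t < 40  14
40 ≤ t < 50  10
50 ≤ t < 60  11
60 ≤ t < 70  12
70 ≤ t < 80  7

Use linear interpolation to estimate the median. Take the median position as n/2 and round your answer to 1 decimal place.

35.4

Cumulative frequencies: 13, 39, 53, 63, 74, 86, 93
n = 93; position = n/2 = 46.5.
This falls in the class 30 ≤ t < 40: L = 30, F = 39, f = 14, h = 10.
Median ≈ 30 + ((46.5 − 39) / 14) × 10 = 35.3571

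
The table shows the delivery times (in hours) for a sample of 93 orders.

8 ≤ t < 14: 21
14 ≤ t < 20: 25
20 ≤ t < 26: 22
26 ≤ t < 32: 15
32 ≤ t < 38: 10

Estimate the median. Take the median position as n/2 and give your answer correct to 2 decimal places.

Cumulative frequencies: 21, 46, 68, 83, 93
n = 93; position = n/2 = 46.5.
This falls in the class 20 ≤ t < 26: L = 20, F = 46, f = 22, h = 6.
Median ≈ 20 + ((46.5 − 46) / 22) × 6 = 20.1364

20.14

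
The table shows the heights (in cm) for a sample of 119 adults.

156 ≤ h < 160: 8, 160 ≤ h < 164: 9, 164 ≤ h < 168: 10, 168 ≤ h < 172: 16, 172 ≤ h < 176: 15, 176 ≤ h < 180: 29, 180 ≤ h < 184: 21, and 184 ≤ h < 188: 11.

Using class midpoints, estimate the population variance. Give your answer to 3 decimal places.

Midpoints: 158, 162, 166, 170, 174, 178, 182, 186
n = 119, Σfm = 20742, mean = 174.3025
Σfm² = 3623004
Σf(m − x̄)² = Σfm² − (Σfm)²/n = 3623004 − 20742²/119 = 7621.1092
Population variance = 7621.1092 / 119 = 64.0429

64.043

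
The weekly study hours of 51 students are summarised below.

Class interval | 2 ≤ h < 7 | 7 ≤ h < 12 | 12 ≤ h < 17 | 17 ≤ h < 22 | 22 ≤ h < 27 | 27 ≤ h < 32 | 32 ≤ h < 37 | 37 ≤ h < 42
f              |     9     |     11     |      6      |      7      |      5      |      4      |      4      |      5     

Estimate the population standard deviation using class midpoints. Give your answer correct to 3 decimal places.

Midpoints: 4.5, 9.5, 14.5, 19.5, 24.5, 29.5, 34.5, 39.5
n = 51, Σfm = 944.5, mean = 18.5196
Σfm² = 24142.75
Σf(m − x̄)² = Σfm² − (Σfm)²/n = 24142.75 − 944.5²/51 = 6650.9804
Population variance = 6650.9804 / 51 = 130.4114
Standard deviation = √130.4114 = 11.4198

11.420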